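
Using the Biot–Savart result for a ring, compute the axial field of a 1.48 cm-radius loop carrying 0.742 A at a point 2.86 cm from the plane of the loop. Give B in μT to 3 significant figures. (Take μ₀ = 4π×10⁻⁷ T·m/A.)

B ≈ 3.06 μT

On the axis of a circular loop, B = μ₀IR² / [2(R²+z²)^(3/2)].
R² + z² = (0.0148)² + (0.0286)² = 0.001037 m², and (R²+z²)^(3/2) = 3.34×10⁻⁵ m³.
B = (4π×10⁻⁷ × 0.742 × 0.000219) / (2 × 3.34×10⁻⁵) = 3.06×10⁻⁶ T.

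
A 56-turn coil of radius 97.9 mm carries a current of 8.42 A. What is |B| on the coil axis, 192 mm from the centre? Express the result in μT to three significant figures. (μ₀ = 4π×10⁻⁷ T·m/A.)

For an N-turn flat coil, B = Nμ₀IR²/[2(R²+z²)^(3/2)] with R = 0.0979 m, z = 0.192 m.
B = 56 × 5.07×10⁻⁶ T = 2.84×10⁻⁴ T.

B ≈ 284 μT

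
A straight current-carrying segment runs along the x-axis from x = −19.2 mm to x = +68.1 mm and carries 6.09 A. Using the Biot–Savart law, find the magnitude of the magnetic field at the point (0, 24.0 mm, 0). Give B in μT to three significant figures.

B ≈ 39.8 μT

For a finite straight segment, B = (μ₀I/4πd)(sinθ₁ + sinθ₂), where θ₁, θ₂ are the angles from the perpendicular to each end.
The perpendicular distance is d = 0.024 m; the end-offsets along the wire are a = 0.0192 m and b = 0.0681 m.
sinθ₁ = 0.0192/√(0.0192²+0.024²) = 0.6247; sinθ₂ = 0.0681/√(0.0681²+0.024²) = 0.9431.
B = (4π×10⁻⁷ × 6.09) / (4π × 0.024) × (0.6247 + 0.9431) = 3.98×10⁻⁵ T.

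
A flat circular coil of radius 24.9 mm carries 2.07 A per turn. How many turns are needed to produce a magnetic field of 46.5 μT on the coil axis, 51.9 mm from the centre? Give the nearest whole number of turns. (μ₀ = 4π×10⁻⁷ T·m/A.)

For an N-turn coil, B = Nμ₀IR²/[2(R²+z²)^(3/2)]. A single turn gives B₁ = 4.23×10⁻⁶ T with R = 0.0249 m, z = 0.0519 m.
N = B/B₁ = 4.65×10⁻⁵ / 4.23×10⁻⁶ = 11.00.

N = 11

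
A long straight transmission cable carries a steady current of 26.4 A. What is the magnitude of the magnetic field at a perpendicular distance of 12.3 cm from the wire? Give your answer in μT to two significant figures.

B ≈ 43 μT

For an infinitely long straight wire, B = μ₀I/(2πd).
B = (4π×10⁻⁷ × 26.4) / (2π × 0.123) = 4.29×10⁻⁵ T.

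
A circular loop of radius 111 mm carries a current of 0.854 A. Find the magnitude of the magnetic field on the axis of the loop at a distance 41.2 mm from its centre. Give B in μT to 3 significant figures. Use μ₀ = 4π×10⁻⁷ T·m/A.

B ≈ 3.98 μT

On the axis of a circular loop, B = μ₀IR² / [2(R²+z²)^(3/2)].
R² + z² = (0.111)² + (0.0412)² = 0.01402 m², and (R²+z²)^(3/2) = 1.66×10⁻³ m³.
B = (4π×10⁻⁷ × 0.854 × 0.01232) / (2 × 1.66×10⁻³) = 3.98×10⁻⁶ T.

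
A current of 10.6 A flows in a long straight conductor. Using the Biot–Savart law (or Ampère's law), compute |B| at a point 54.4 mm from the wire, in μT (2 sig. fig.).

B ≈ 39 μT

For an infinitely long straight wire, B = μ₀I/(2πd).
B = (4π×10⁻⁷ × 10.6) / (2π × 0.0544) = 3.90×10⁻⁵ T.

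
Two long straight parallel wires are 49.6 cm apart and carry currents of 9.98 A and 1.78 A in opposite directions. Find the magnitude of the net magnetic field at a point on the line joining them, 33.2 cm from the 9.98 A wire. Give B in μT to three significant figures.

B ≈ 8.18 μT

Each long wire gives B = μ₀I/(2πd). Distances are d₁ = 0.332 m and d₂ = 0.164 m.
B₁ = 6.01×10⁻⁶ T, B₂ = 2.17×10⁻⁶ T.
Between antiparallel currents both contributions point the same way, so they add. B = B₁ + B₂ = 6.01×10⁻⁶ + 2.17×10⁻⁶ = 8.18×10⁻⁶ T.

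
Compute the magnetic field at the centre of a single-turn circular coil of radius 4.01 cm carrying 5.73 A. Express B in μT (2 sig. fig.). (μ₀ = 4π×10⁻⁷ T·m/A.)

B ≈ 90 μT

At the centre of a circular loop the Biot–Savart law gives B = μ₀I/(2R).
B = (4π×10⁻⁷ × 5.73) / (2 × 0.0401) = 8.98×10⁻⁵ T.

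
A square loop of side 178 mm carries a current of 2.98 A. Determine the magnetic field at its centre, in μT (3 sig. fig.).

Each side is a finite straight segment at perpendicular distance d = a/(2 tan(π/4)) = 0.089 m from the centre, with end-angles ±π/4.
One side contributes B₁ = (μ₀I/4πd)·2 sin(π/4) = 4.74×10⁻⁶ T.
All 4 sides add in the same direction: B = 4 × 4.74×10⁻⁶ = 1.89×10⁻⁵ T.

B ≈ 18.9 μT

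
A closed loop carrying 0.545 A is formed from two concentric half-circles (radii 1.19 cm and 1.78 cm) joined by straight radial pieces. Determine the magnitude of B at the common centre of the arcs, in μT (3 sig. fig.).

The radial connectors point toward the centre, so dl × r̂ = 0 and they contribute nothing.
Each semicircle gives μ₀I/(4R): inner arc 1.44×10⁻⁵ T, outer arc 9.62×10⁻⁶ T.
The two arcs carry current in opposite angular senses, so their fields oppose: B = |1.44×10⁻⁵ − 9.62×10⁻⁶| = 4.77×10⁻⁶ T.

B ≈ 4.77 μT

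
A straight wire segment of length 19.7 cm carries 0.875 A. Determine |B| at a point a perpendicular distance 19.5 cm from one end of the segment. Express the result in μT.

For a finite straight segment, B = (μ₀I/4πd)(sinθ₁ + sinθ₂), where θ₁, θ₂ are the angles from the perpendicular to each end.
The perpendicular foot is at one end, so the two end-offsets along the wire are 0 and L = 0.197 m.
sinθ₁ = 0/√(0²+0.195²) = 0.0000; sinθ₂ = 0.197/√(0.197²+0.195²) = 0.7107.
B = (4π×10⁻⁷ × 0.875) / (4π × 0.195) × (0.0000 + 0.7107) = 3.19×10⁻⁷ T.

B ≈ 0.319 μT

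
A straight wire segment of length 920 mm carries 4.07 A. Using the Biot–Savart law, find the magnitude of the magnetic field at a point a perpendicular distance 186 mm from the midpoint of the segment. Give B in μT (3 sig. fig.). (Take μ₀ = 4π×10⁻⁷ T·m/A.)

For a finite straight segment, B = (μ₀I/4πd)(sinθ₁ + sinθ₂), where θ₁, θ₂ are the angles from the perpendicular to each end.
The perpendicular from the point meets the wire at its midpoint, so each end is L/2 = 0.46 m away along the wire.
sinθ₁ = 0.46/√(0.46²+0.186²) = 0.9271; sinθ₂ = 0.46/√(0.46²+0.186²) = 0.9271.
B = (4π×10⁻⁷ × 4.07) / (4π × 0.186) × (0.9271 + 0.9271) = 4.06×10⁻⁶ T.

B ≈ 4.06 μT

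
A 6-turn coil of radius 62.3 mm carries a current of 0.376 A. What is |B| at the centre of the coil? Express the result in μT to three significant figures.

B ≈ 22.8 μT

For an N-turn flat coil, B = Nμ₀I/(2R) with R = 0.0623 m.
B = 6 × 3.79×10⁻⁶ T = 2.28×10⁻⁵ T.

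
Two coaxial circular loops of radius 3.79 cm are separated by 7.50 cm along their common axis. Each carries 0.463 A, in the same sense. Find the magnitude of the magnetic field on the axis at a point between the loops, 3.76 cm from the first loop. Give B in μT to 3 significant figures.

Each loop contributes B = μ₀IR²/[2(R²+z²)^(3/2)] on the axis, with z measured from that loop.
Loop 1 (z = 0.0376 m): B₁ = 2.75×10⁻⁶ T. Loop 2 (z = 0.0374 m): B₂ = 2.77×10⁻⁶ T.
The fields add: B = B₁ + B₂ = 5.51×10⁻⁶ T.

B ≈ 5.51 μT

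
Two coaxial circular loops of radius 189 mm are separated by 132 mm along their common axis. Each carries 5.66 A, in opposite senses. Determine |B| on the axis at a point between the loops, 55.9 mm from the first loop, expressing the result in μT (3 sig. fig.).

B ≈ 1.57 μT

Each loop contributes B = μ₀IR²/[2(R²+z²)^(3/2)] on the axis, with z measured from that loop.
Loop 1 (z = 0.0559 m): B₁ = 1.66×10⁻⁵ T. Loop 2 (z = 0.0761 m): B₂ = 1.50×10⁻⁵ T.
The fields oppose: B = |B₁ − B₂| = 1.57×10⁻⁶ T.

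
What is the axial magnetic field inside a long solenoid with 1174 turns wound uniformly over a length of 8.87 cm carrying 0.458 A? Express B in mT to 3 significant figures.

Inside a long solenoid, B = μ₀nI with n = 1.324×10⁴ turns/m.
B = 4π×10⁻⁷ × 1.324×10⁴ × 0.458 = 7.62×10⁻³ T.

B ≈ 7.62 mT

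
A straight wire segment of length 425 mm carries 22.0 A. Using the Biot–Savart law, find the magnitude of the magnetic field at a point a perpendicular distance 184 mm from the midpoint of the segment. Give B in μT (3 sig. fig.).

For a finite straight segment, B = (μ₀I/4πd)(sinθ₁ + sinθ₂), where θ₁, θ₂ are the angles from the perpendicular to each end.
The perpendicular from the point meets the wire at its midpoint, so each end is L/2 = 0.2125 m away along the wire.
sinθ₁ = 0.2125/√(0.2125²+0.184²) = 0.7560; sinθ₂ = 0.2125/√(0.2125²+0.184²) = 0.7560.
B = (4π×10⁻⁷ × 22.0) / (4π × 0.184) × (0.7560 + 0.7560) = 1.81×10⁻⁵ T.

B ≈ 18.1 μT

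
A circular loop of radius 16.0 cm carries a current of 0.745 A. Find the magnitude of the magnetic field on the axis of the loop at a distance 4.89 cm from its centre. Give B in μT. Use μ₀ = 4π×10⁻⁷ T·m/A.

On the axis of a circular loop, B = μ₀IR² / [2(R²+z²)^(3/2)].
R² + z² = (0.16)² + (0.0489)² = 0.02799 m², and (R²+z²)^(3/2) = 4.68×10⁻³ m³.
B = (4π×10⁻⁷ × 0.745 × 0.0256) / (2 × 4.68×10⁻³) = 2.56×10⁻⁶ T.

B ≈ 2.56 μT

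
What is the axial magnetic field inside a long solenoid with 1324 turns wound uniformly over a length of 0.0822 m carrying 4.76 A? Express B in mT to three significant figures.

B ≈ 96.3 mT

Inside a long solenoid, B = μ₀nI with n = 1.611×10⁴ turns/m.
B = 4π×10⁻⁷ × 1.611×10⁴ × 4.76 = 9.63×10⁻² T.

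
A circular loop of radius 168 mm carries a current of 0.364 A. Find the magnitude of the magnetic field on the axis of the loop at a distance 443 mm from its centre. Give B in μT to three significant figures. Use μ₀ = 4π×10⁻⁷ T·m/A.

B ≈ 0.0607 μT

On the axis of a circular loop, B = μ₀IR² / [2(R²+z²)^(3/2)].
R² + z² = (0.168)² + (0.443)² = 0.2245 m², and (R²+z²)^(3/2) = 0.106 m³.
B = (4π×10⁻⁷ × 0.364 × 0.02822) / (2 × 0.106) = 6.07×10⁻⁸ T.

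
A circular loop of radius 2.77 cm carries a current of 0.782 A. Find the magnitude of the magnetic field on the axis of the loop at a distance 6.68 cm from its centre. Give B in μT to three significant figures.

On the axis of a circular loop, B = μ₀IR² / [2(R²+z²)^(3/2)].
R² + z² = (0.0277)² + (0.0668)² = 0.00523 m², and (R²+z²)^(3/2) = 3.78×10⁻⁴ m³.
B = (4π×10⁻⁷ × 0.782 × 0.0007673) / (2 × 3.78×10⁻⁴) = 9.97×10⁻⁷ T.

B ≈ 0.997 μT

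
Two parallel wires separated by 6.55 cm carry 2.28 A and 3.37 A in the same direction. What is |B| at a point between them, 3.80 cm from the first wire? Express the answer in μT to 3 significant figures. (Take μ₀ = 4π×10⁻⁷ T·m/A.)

B ≈ 12.5 μT

Each long wire gives B = μ₀I/(2πd). Distances are d₁ = 0.038 m and d₂ = 0.0275 m.
B₁ = 1.20×10⁻⁵ T, B₂ = 2.45×10⁻⁵ T.
Between parallel currents the two contributions point in opposite directions, so they subtract. B = |B₁ − B₂| = |1.20×10⁻⁵ − 2.45×10⁻⁵| = 1.25×10⁻⁵ T.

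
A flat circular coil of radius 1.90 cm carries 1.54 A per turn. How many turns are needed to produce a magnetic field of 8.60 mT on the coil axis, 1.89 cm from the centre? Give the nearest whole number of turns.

N = 474

For an N-turn coil, B = Nμ₀IR²/[2(R²+z²)^(3/2)]. A single turn gives B₁ = 1.81×10⁻⁵ T with R = 0.019 m, z = 0.0189 m.
N = B/B₁ = 8.60×10⁻³ / 1.81×10⁻⁵ = 473.88.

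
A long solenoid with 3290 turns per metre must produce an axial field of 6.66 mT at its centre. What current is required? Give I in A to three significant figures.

Inside a long solenoid B = μ₀nI with n = 3290 m⁻¹, so I = B/(μ₀n).
I = 6.66×10⁻³ / (4π×10⁻⁷ × 3290) = 1.61 A.

I ≈ 1.61 A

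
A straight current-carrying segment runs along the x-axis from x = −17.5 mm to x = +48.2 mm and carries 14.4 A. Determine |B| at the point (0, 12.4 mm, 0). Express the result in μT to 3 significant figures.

For a finite straight segment, B = (μ₀I/4πd)(sinθ₁ + sinθ₂), where θ₁, θ₂ are the angles from the perpendicular to each end.
The perpendicular distance is d = 0.0124 m; the end-offsets along the wire are a = 0.0175 m and b = 0.0482 m.
sinθ₁ = 0.0175/√(0.0175²+0.0124²) = 0.8159; sinθ₂ = 0.0482/√(0.0482²+0.0124²) = 0.9685.
B = (4π×10⁻⁷ × 14.4) / (4π × 0.0124) × (0.8159 + 0.9685) = 2.07×10⁻⁴ T.

B ≈ 207 μT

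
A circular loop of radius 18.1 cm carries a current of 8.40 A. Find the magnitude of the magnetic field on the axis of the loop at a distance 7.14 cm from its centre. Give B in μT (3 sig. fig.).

B ≈ 23.5 μT

On the axis of a circular loop, B = μ₀IR² / [2(R²+z²)^(3/2)].
R² + z² = (0.181)² + (0.0714)² = 0.03786 m², and (R²+z²)^(3/2) = 7.37×10⁻³ m³.
B = (4π×10⁻⁷ × 8.40 × 0.03276) / (2 × 7.37×10⁻³) = 2.35×10⁻⁵ T.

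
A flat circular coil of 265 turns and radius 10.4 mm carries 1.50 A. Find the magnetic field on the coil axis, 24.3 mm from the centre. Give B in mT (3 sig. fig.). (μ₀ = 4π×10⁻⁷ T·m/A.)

For an N-turn flat coil, B = Nμ₀IR²/[2(R²+z²)^(3/2)] with R = 0.0104 m, z = 0.0243 m.
B = 265 × 5.52×10⁻⁶ T = 1.46×10⁻³ T.

B ≈ 1.46 mT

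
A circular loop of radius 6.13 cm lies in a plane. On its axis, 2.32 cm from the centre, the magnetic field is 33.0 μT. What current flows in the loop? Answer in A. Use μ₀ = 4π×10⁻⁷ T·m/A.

On the axis of a loop, B = μ₀IR²/[2(R²+z²)^(3/2)], so I = 2B(R²+z²)^(3/2)/(μ₀R²).
R² + z² = 0.003758 + 0.0005382 = 0.004296 m²; raised to 3/2 gives 2.82×10⁻⁴ m³.
I = 2 × 3.30×10⁻⁵ × 2.82×10⁻⁴ / (1.26×10⁻⁶ × 0.003758) = 3.94 A.

I ≈ 3.94 A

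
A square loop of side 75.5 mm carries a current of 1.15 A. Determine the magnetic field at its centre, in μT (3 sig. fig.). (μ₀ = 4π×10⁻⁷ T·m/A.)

Each side is a finite straight segment at perpendicular distance d = a/(2 tan(π/4)) = 0.03775 m from the centre, with end-angles ±π/4.
One side contributes B₁ = (μ₀I/4πd)·2 sin(π/4) = 4.31×10⁻⁶ T.
All 4 sides add in the same direction: B = 4 × 4.31×10⁻⁶ = 1.72×10⁻⁵ T.

B ≈ 17.2 μT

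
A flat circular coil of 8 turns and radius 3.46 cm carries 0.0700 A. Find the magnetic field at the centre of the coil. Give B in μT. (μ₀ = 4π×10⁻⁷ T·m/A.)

B ≈ 10.2 μT

For an N-turn flat coil, B = Nμ₀I/(2R) with R = 0.0346 m.
B = 8 × 1.27×10⁻⁶ T = 1.02×10⁻⁵ T.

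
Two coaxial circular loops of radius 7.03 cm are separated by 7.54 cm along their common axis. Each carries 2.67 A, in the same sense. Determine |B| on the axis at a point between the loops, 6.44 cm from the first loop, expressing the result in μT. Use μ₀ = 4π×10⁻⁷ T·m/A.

Each loop contributes B = μ₀IR²/[2(R²+z²)^(3/2)] on the axis, with z measured from that loop.
Loop 1 (z = 0.0644 m): B₁ = 9.57×10⁻⁶ T. Loop 2 (z = 0.011 m): B₂ = 2.30×10⁻⁵ T.
The fields add: B = B₁ + B₂ = 3.26×10⁻⁵ T.

B ≈ 32.6 μT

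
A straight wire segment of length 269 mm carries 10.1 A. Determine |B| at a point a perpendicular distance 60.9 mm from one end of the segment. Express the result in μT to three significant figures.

B ≈ 16.2 μT

For a finite straight segment, B = (μ₀I/4πd)(sinθ₁ + sinθ₂), where θ₁, θ₂ are the angles from the perpendicular to each end.
The perpendicular foot is at one end, so the two end-offsets along the wire are 0 and L = 0.269 m.
sinθ₁ = 0/√(0²+0.0609²) = 0.0000; sinθ₂ = 0.269/√(0.269²+0.0609²) = 0.9753.
B = (4π×10⁻⁷ × 10.1) / (4π × 0.0609) × (0.0000 + 0.9753) = 1.62×10⁻⁵ T.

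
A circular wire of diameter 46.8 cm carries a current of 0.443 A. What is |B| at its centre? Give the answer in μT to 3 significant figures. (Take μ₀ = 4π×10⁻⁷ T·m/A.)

B ≈ 1.19 μT

At the centre of a circular loop the Biot–Savart law gives B = μ₀I/(2R) (so R = 0.234 m).
B = (4π×10⁻⁷ × 0.443) / (2 × 0.234) = 1.19×10⁻⁶ T.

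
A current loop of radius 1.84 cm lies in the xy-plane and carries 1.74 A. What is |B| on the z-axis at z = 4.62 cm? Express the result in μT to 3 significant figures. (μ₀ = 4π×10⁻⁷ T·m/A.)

On the axis of a circular loop, B = μ₀IR² / [2(R²+z²)^(3/2)].
R² + z² = (0.0184)² + (0.0462)² = 0.002473 m², and (R²+z²)^(3/2) = 1.23×10⁻⁴ m³.
B = (4π×10⁻⁷ × 1.74 × 0.0003386) / (2 × 1.23×10⁻⁴) = 3.01×10⁻⁶ T.

B ≈ 3.01 μT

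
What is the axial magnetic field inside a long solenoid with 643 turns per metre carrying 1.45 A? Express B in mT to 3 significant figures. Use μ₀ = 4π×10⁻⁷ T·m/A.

B ≈ 1.17 mT

Inside a long solenoid, B = μ₀nI with n = 643 turns/m.
B = 4π×10⁻⁷ × 643 × 1.45 = 1.17×10⁻³ T.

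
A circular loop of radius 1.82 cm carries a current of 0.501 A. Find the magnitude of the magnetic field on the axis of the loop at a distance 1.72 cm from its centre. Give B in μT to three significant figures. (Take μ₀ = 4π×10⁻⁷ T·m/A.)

On the axis of a circular loop, B = μ₀IR² / [2(R²+z²)^(3/2)].
R² + z² = (0.0182)² + (0.0172)² = 0.0006271 m², and (R²+z²)^(3/2) = 1.57×10⁻⁵ m³.
B = (4π×10⁻⁷ × 0.501 × 0.0003312) / (2 × 1.57×10⁻⁵) = 6.64×10⁻⁶ T.

B ≈ 6.64 μT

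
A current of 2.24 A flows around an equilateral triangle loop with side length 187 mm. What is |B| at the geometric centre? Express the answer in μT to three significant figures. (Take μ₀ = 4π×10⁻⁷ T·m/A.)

Each side is a finite straight segment at perpendicular distance d = a/(2 tan(π/3)) = 0.05398 m from the centre, with end-angles ±π/3.
One side contributes B₁ = (μ₀I/4πd)·2 sin(π/3) = 7.19×10⁻⁶ T.
All 3 sides add in the same direction: B = 3 × 7.19×10⁻⁶ = 2.16×10⁻⁵ T.

B ≈ 21.6 μT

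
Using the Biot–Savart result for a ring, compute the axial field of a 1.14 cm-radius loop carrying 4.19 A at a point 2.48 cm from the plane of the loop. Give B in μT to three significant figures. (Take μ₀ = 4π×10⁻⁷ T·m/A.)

B ≈ 16.8 μT

On the axis of a circular loop, B = μ₀IR² / [2(R²+z²)^(3/2)].
R² + z² = (0.0114)² + (0.0248)² = 0.000745 m², and (R²+z²)^(3/2) = 2.03×10⁻⁵ m³.
B = (4π×10⁻⁷ × 4.19 × 0.00013) / (2 × 2.03×10⁻⁵) = 1.68×10⁻⁵ T.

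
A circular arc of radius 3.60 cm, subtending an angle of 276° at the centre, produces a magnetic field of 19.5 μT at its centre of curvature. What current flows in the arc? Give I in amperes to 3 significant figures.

For a circular arc, B = μ₀Iφ/(4πR) with φ in radians; here φ = 4.817 rad.
So I = 4πRB/(μ₀φ) = 4π × 0.036 × 1.95×10⁻⁵ / (4π×10⁻⁷ × 4.817) = 1.46 A.

I ≈ 1.46 A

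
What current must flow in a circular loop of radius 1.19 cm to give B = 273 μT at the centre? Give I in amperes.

At the centre of a circular loop B = μ₀I/(2R), so I = 2RB/μ₀.
With R = 0.0119 m, I = 2 × 0.0119 × 2.73×10⁻⁴ / (4π×10⁻⁷) = 5.17 A.

I ≈ 5.17 A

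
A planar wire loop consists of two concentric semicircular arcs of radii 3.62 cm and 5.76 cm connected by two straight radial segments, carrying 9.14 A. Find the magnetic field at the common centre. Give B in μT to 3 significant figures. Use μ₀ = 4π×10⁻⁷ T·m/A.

The radial connectors point toward the centre, so dl × r̂ = 0 and they contribute nothing.
Each semicircle gives μ₀I/(4R): inner arc 7.93×10⁻⁵ T, outer arc 4.99×10⁻⁵ T.
The two arcs carry current in opposite angular senses, so their fields oppose: B = |7.93×10⁻⁵ − 4.99×10⁻⁵| = 2.95×10⁻⁵ T.

B ≈ 29.5 μT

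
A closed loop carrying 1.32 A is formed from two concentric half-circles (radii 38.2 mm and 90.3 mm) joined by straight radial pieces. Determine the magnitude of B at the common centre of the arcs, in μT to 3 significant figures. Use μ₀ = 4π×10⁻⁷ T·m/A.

The radial connectors point toward the centre, so dl × r̂ = 0 and they contribute nothing.
Each semicircle gives μ₀I/(4R): inner arc 1.09×10⁻⁵ T, outer arc 4.59×10⁻⁶ T.
The two arcs carry current in opposite angular senses, so their fields oppose: B = |1.09×10⁻⁵ − 4.59×10⁻⁶| = 6.26×10⁻⁶ T.

B ≈ 6.26 μT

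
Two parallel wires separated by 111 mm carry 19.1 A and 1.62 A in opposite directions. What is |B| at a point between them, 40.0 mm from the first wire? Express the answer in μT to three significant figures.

Each long wire gives B = μ₀I/(2πd). Distances are d₁ = 0.04 m and d₂ = 0.071 m.
B₁ = 9.55×10⁻⁵ T, B₂ = 4.56×10⁻⁶ T.
Between antiparallel currents both contributions point the same way, so they add. B = B₁ + B₂ = 9.55×10⁻⁵ + 4.56×10⁻⁶ = 1.00×10⁻⁴ T.

B ≈ 100 μT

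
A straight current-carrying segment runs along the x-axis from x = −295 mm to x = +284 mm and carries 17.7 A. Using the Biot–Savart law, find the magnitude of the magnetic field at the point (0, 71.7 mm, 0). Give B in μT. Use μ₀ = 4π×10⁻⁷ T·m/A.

For a finite straight segment, B = (μ₀I/4πd)(sinθ₁ + sinθ₂), where θ₁, θ₂ are the angles from the perpendicular to each end.
The perpendicular distance is d = 0.0717 m; the end-offsets along the wire are a = 0.295 m and b = 0.284 m.
sinθ₁ = 0.295/√(0.295²+0.0717²) = 0.9717; sinθ₂ = 0.284/√(0.284²+0.0717²) = 0.9696.
B = (4π×10⁻⁷ × 17.7) / (4π × 0.0717) × (0.9717 + 0.9696) = 4.79×10⁻⁵ T.

B ≈ 47.9 μT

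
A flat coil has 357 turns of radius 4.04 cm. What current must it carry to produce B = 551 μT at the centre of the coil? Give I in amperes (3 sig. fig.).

I ≈ 0.0992 A

For an N-turn coil, B = Nμ₀I/(2R) with R = 0.0404 m, so I = 2RB/(Nμ₀) = 2 × 0.0404 × 5.51×10⁻⁴ / (357 × 4π×10⁻⁷) = 9.92×10⁻² A.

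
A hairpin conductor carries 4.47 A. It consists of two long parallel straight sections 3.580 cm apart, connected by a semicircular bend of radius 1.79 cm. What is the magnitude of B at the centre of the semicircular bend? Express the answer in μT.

The semicircular arc contributes B_arc = μ₀I·π/(4πR) = μ₀I/(4R) = 7.85×10⁻⁵ T.
Each semi-infinite lead is at perpendicular distance R = 0.0179 m from the centre, with the perpendicular foot at its near end, so it contributes μ₀I/(4πR); both point the same way, together 4.99×10⁻⁵ T.
Arc and leads all point the same direction: B = 7.85×10⁻⁵ + 4.99×10⁻⁵ = 1.28×10⁻⁴ T.

B ≈ 128 μT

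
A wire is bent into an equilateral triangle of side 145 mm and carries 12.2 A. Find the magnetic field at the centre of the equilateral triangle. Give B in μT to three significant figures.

Each side is a finite straight segment at perpendicular distance d = a/(2 tan(π/3)) = 0.04186 m from the centre, with end-angles ±π/3.
One side contributes B₁ = (μ₀I/4πd)·2 sin(π/3) = 5.05×10⁻⁵ T.
All 3 sides add in the same direction: B = 3 × 5.05×10⁻⁵ = 1.51×10⁻⁴ T.

B ≈ 151 μT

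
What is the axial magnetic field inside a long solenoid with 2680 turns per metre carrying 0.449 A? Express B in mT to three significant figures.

Inside a long solenoid, B = μ₀nI with n = 2680 turns/m.
B = 4π×10⁻⁷ × 2680 × 0.449 = 1.51×10⁻³ T.

B ≈ 1.51 mT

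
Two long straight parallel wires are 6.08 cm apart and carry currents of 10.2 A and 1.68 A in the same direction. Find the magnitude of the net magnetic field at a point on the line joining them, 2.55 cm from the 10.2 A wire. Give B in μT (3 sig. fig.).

B ≈ 70.5 μT

Each long wire gives B = μ₀I/(2πd). Distances are d₁ = 0.0255 m and d₂ = 0.0353 m.
B₁ = 8.00×10⁻⁵ T, B₂ = 9.52×10⁻⁶ T.
Between parallel currents the two contributions point in opposite directions, so they subtract. B = |B₁ − B₂| = |8.00×10⁻⁵ − 9.52×10⁻⁶| = 7.05×10⁻⁵ T.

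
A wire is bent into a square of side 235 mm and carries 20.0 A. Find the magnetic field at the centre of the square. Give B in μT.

Each side is a finite straight segment at perpendicular distance d = a/(2 tan(π/4)) = 0.1175 m from the centre, with end-angles ±π/4.
One side contributes B₁ = (μ₀I/4πd)·2 sin(π/4) = 2.41×10⁻⁵ T.
All 4 sides add in the same direction: B = 4 × 2.41×10⁻⁵ = 9.63×10⁻⁵ T.

B ≈ 96.3 μT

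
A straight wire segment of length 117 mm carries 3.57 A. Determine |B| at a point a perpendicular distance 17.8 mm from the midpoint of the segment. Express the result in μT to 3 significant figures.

For a finite straight segment, B = (μ₀I/4πd)(sinθ₁ + sinθ₂), where θ₁, θ₂ are the angles from the perpendicular to each end.
The perpendicular from the point meets the wire at its midpoint, so each end is L/2 = 0.0585 m away along the wire.
sinθ₁ = 0.0585/√(0.0585²+0.0178²) = 0.9567; sinθ₂ = 0.0585/√(0.0585²+0.0178²) = 0.9567.
B = (4π×10⁻⁷ × 3.57) / (4π × 0.0178) × (0.9567 + 0.9567) = 3.84×10⁻⁵ T.

B ≈ 38.4 μT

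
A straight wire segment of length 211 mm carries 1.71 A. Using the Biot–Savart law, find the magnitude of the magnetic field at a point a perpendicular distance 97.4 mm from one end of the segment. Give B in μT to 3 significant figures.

B ≈ 1.59 μT

For a finite straight segment, B = (μ₀I/4πd)(sinθ₁ + sinθ₂), where θ₁, θ₂ are the angles from the perpendicular to each end.
The perpendicular foot is at one end, so the two end-offsets along the wire are 0 and L = 0.211 m.
sinθ₁ = 0/√(0²+0.0974²) = 0.0000; sinθ₂ = 0.211/√(0.211²+0.0974²) = 0.9079.
B = (4π×10⁻⁷ × 1.71) / (4π × 0.0974) × (0.0000 + 0.9079) = 1.59×10⁻⁶ T.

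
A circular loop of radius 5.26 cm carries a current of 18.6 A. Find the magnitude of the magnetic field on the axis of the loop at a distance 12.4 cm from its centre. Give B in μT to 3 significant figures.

B ≈ 13.2 μT

On the axis of a circular loop, B = μ₀IR² / [2(R²+z²)^(3/2)].
R² + z² = (0.0526)² + (0.124)² = 0.01814 m², and (R²+z²)^(3/2) = 2.44×10⁻³ m³.
B = (4π×10⁻⁷ × 18.6 × 0.002767) / (2 × 2.44×10⁻³) = 1.32×10⁻⁵ T.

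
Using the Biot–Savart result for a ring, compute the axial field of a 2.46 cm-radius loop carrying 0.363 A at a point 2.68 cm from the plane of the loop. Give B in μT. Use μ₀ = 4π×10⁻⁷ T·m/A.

B ≈ 2.87 μT

On the axis of a circular loop, B = μ₀IR² / [2(R²+z²)^(3/2)].
R² + z² = (0.0246)² + (0.0268)² = 0.001323 m², and (R²+z²)^(3/2) = 4.81×10⁻⁵ m³.
B = (4π×10⁻⁷ × 0.363 × 0.0006052) / (2 × 4.81×10⁻⁵) = 2.87×10⁻⁶ T.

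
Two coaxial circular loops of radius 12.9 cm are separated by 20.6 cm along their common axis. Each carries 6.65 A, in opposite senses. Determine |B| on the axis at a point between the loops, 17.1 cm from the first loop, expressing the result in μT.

B ≈ 22.0 μT

Each loop contributes B = μ₀IR²/[2(R²+z²)^(3/2)] on the axis, with z measured from that loop.
Loop 1 (z = 0.171 m): B₁ = 7.07×10⁻⁶ T. Loop 2 (z = 0.035 m): B₂ = 2.91×10⁻⁵ T.
The fields oppose: B = |B₁ − B₂| = 2.20×10⁻⁵ T.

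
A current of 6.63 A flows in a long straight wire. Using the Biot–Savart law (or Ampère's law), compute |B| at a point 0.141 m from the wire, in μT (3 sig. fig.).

For an infinitely long straight wire, B = μ₀I/(2πd).
B = (4π×10⁻⁷ × 6.63) / (2π × 0.141) = 9.40×10⁻⁶ T.

B ≈ 9.40 μT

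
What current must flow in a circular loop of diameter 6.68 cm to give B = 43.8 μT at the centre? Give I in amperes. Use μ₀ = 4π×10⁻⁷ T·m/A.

At the centre of a circular loop B = μ₀I/(2R), so I = 2RB/μ₀.
With R = 0.0334 m, I = 2 × 0.0334 × 4.38×10⁻⁵ / (4π×10⁻⁷) = 2.33 A.

I ≈ 2.33 A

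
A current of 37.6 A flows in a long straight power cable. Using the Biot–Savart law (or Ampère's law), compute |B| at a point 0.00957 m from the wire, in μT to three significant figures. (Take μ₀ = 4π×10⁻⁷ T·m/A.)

B ≈ 786 μT

For an infinitely long straight wire, B = μ₀I/(2πd).
B = (4π×10⁻⁷ × 37.6) / (2π × 0.00957) = 7.86×10⁻⁴ T.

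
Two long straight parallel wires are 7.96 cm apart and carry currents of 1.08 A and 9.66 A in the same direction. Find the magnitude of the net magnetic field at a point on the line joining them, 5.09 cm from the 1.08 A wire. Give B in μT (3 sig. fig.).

Each long wire gives B = μ₀I/(2πd). Distances are d₁ = 0.0509 m and d₂ = 0.0287 m.
B₁ = 4.24×10⁻⁶ T, B₂ = 6.73×10⁻⁵ T.
Between parallel currents the two contributions point in opposite directions, so they subtract. B = |B₁ − B₂| = |4.24×10⁻⁶ − 6.73×10⁻⁵| = 6.31×10⁻⁵ T.

B ≈ 63.1 μT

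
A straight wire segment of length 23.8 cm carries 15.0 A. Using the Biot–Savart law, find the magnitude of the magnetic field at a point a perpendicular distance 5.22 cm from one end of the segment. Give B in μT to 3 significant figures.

B ≈ 28.1 μT

For a finite straight segment, B = (μ₀I/4πd)(sinθ₁ + sinθ₂), where θ₁, θ₂ are the angles from the perpendicular to each end.
The perpendicular foot is at one end, so the two end-offsets along the wire are 0 and L = 0.238 m.
sinθ₁ = 0/√(0²+0.0522²) = 0.0000; sinθ₂ = 0.238/√(0.238²+0.0522²) = 0.9768.
B = (4π×10⁻⁷ × 15.0) / (4π × 0.0522) × (0.0000 + 0.9768) = 2.81×10⁻⁵ T.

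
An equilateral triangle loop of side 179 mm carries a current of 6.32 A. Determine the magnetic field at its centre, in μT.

B ≈ 63.6 μT

Each side is a finite straight segment at perpendicular distance d = a/(2 tan(π/3)) = 0.05167 m from the centre, with end-angles ±π/3.
One side contributes B₁ = (μ₀I/4πd)·2 sin(π/3) = 2.12×10⁻⁵ T.
All 3 sides add in the same direction: B = 3 × 2.12×10⁻⁵ = 6.36×10⁻⁵ T.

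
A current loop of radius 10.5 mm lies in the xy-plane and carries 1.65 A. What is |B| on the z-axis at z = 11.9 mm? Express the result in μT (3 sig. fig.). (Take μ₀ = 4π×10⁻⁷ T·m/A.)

On the axis of a circular loop, B = μ₀IR² / [2(R²+z²)^(3/2)].
R² + z² = (0.0105)² + (0.0119)² = 0.0002519 m², and (R²+z²)^(3/2) = 4.00×10⁻⁶ m³.
B = (4π×10⁻⁷ × 1.65 × 0.0001103) / (2 × 4.00×10⁻⁶) = 2.86×10⁻⁵ T.

B ≈ 28.6 μT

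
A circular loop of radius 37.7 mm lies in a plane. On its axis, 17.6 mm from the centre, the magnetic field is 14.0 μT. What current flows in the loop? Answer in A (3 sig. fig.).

I ≈ 1.13 A

On the axis of a loop, B = μ₀IR²/[2(R²+z²)^(3/2)], so I = 2B(R²+z²)^(3/2)/(μ₀R²).
R² + z² = 0.001421 + 0.0003098 = 0.001731 m²; raised to 3/2 gives 7.20×10⁻⁵ m³.
I = 2 × 1.40×10⁻⁵ × 7.20×10⁻⁵ / (1.26×10⁻⁶ × 0.001421) = 1.13 A.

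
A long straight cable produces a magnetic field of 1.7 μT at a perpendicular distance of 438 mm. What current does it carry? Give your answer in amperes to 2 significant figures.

For a long straight wire B = μ₀I/(2πd), so I = 2πdB/μ₀.
I = 2π × 0.438 × 1.70×10⁻⁶ / (4π×10⁻⁷) = 3.72 A.

I ≈ 3.7 A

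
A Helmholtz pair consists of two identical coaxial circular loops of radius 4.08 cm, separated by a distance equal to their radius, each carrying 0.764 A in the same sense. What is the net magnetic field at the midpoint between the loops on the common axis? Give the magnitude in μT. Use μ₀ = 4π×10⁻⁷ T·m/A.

B ≈ 16.8 μT

Each loop contributes B = μ₀IR²/[2(R²+z²)^(3/2)] on the axis, with z measured from that loop.
Loop 1 (z = 0.0204 m): B₁ = 8.42×10⁻⁶ T. Loop 2 (z = 0.0204 m): B₂ = 8.42×10⁻⁶ T.
The fields add: B = B₁ + B₂ = 1.68×10⁻⁵ T.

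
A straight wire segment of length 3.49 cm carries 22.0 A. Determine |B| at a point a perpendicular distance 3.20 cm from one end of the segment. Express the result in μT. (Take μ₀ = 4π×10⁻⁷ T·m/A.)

B ≈ 50.7 μT

For a finite straight segment, B = (μ₀I/4πd)(sinθ₁ + sinθ₂), where θ₁, θ₂ are the angles from the perpendicular to each end.
The perpendicular foot is at one end, so the two end-offsets along the wire are 0 and L = 0.0349 m.
sinθ₁ = 0/√(0²+0.032²) = 0.0000; sinθ₂ = 0.0349/√(0.0349²+0.032²) = 0.7371.
B = (4π×10⁻⁷ × 22.0) / (4π × 0.032) × (0.0000 + 0.7371) = 5.07×10⁻⁵ T.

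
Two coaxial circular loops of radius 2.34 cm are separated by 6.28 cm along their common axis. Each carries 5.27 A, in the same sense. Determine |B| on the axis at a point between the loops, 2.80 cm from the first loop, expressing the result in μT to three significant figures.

B ≈ 61.9 μT

Each loop contributes B = μ₀IR²/[2(R²+z²)^(3/2)] on the axis, with z measured from that loop.
Loop 1 (z = 0.028 m): B₁ = 3.73×10⁻⁵ T. Loop 2 (z = 0.0348 m): B₂ = 2.46×10⁻⁵ T.
The fields add: B = B₁ + B₂ = 6.19×10⁻⁵ T.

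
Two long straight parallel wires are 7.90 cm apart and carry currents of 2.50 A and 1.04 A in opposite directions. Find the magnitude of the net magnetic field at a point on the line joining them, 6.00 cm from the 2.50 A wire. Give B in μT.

Each long wire gives B = μ₀I/(2πd). Distances are d₁ = 0.06 m and d₂ = 0.019 m.
B₁ = 8.33×10⁻⁶ T, B₂ = 1.09×10⁻⁵ T.
Between antiparallel currents both contributions point the same way, so they add. B = B₁ + B₂ = 8.33×10⁻⁶ + 1.09×10⁻⁵ = 1.93×10⁻⁵ T.

B ≈ 19.3 μT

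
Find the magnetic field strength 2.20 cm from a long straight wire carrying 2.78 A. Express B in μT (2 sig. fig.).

B ≈ 25 μT

For an infinitely long straight wire, B = μ₀I/(2πd).
B = (4π×10⁻⁷ × 2.78) / (2π × 0.022) = 2.53×10⁻⁵ T.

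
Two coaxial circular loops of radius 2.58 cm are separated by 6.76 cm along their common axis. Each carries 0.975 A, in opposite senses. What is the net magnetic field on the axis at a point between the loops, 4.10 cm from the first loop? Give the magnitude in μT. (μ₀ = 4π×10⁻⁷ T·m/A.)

Each loop contributes B = μ₀IR²/[2(R²+z²)^(3/2)] on the axis, with z measured from that loop.
Loop 1 (z = 0.041 m): B₁ = 3.59×10⁻⁶ T. Loop 2 (z = 0.0266 m): B₂ = 8.01×10⁻⁶ T.
The fields oppose: B = |B₁ − B₂| = 4.43×10⁻⁶ T.

B ≈ 4.43 μT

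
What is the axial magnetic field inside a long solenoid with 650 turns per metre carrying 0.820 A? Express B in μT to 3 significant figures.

Inside a long solenoid, B = μ₀nI with n = 650 turns/m.
B = 4π×10⁻⁷ × 650 × 0.820 = 6.70×10⁻⁴ T.

B ≈ 670 μT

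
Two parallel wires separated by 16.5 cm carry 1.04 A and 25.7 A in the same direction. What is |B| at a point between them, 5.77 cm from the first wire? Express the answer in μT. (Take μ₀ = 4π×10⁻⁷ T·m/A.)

Each long wire gives B = μ₀I/(2πd). Distances are d₁ = 0.0577 m and d₂ = 0.1073 m.
B₁ = 3.60×10⁻⁶ T, B₂ = 4.79×10⁻⁵ T.
Between parallel currents the two contributions point in opposite directions, so they subtract. B = |B₁ − B₂| = |3.60×10⁻⁶ − 4.79×10⁻⁵| = 4.43×10⁻⁵ T.

B ≈ 44.3 μT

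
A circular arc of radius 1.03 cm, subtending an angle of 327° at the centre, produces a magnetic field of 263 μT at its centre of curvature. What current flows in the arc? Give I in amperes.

I ≈ 4.75 A

For a circular arc, B = μ₀Iφ/(4πR) with φ in radians; here φ = 5.707 rad.
So I = 4πRB/(μ₀φ) = 4π × 0.0103 × 2.63×10⁻⁴ / (4π×10⁻⁷ × 5.707) = 4.75 A.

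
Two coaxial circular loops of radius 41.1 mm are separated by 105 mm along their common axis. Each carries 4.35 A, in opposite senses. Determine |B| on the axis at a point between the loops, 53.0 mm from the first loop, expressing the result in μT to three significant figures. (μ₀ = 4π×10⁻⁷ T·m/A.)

Each loop contributes B = μ₀IR²/[2(R²+z²)^(3/2)] on the axis, with z measured from that loop.
Loop 1 (z = 0.053 m): B₁ = 1.53×10⁻⁵ T. Loop 2 (z = 0.052 m): B₂ = 1.59×10⁻⁵ T.
The fields oppose: B = |B₁ − B₂| = 5.52×10⁻⁷ T.

B ≈ 0.552 μT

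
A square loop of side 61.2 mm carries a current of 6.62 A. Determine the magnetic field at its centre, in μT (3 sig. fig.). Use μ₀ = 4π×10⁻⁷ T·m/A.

Each side is a finite straight segment at perpendicular distance d = a/(2 tan(π/4)) = 0.0306 m from the centre, with end-angles ±π/4.
One side contributes B₁ = (μ₀I/4πd)·2 sin(π/4) = 3.06×10⁻⁵ T.
All 4 sides add in the same direction: B = 4 × 3.06×10⁻⁵ = 1.22×10⁻⁴ T.

B ≈ 122 μT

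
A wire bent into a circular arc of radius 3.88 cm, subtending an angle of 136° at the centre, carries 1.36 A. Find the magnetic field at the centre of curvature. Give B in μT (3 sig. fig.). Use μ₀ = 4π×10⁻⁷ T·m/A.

The Biot–Savart field of a circular arc at its centre is B = μ₀Iφ/(4πR), with φ = 2.374 rad.
B = (4π×10⁻⁷ × 1.36 × 2.374) / (4π × 0.0388) = 8.32×10⁻⁶ T.

B ≈ 8.32 μT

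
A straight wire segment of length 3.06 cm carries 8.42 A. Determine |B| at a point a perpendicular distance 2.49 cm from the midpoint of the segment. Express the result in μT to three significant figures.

For a finite straight segment, B = (μ₀I/4πd)(sinθ₁ + sinθ₂), where θ₁, θ₂ are the angles from the perpendicular to each end.
The perpendicular from the point meets the wire at its midpoint, so each end is L/2 = 0.0153 m away along the wire.
sinθ₁ = 0.0153/√(0.0153²+0.0249²) = 0.5235; sinθ₂ = 0.0153/√(0.0153²+0.0249²) = 0.5235.
B = (4π×10⁻⁷ × 8.42) / (4π × 0.0249) × (0.5235 + 0.5235) = 3.54×10⁻⁵ T.

B ≈ 35.4 μT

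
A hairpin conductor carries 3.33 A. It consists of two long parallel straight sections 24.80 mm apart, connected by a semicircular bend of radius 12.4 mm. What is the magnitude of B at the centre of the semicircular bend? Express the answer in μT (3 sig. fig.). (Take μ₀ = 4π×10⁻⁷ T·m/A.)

The semicircular arc contributes B_arc = μ₀I·π/(4πR) = μ₀I/(4R) = 8.44×10⁻⁵ T.
Each semi-infinite lead is at perpendicular distance R = 0.0124 m from the centre, with the perpendicular foot at its near end, so it contributes μ₀I/(4πR); both point the same way, together 5.37×10⁻⁵ T.
Arc and leads all point the same direction: B = 8.44×10⁻⁵ + 5.37×10⁻⁵ = 1.38×10⁻⁴ T.

B ≈ 138 μT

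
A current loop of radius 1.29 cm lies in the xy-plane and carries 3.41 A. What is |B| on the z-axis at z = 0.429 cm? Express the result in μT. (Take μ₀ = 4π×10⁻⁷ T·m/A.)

B ≈ 142 μT

On the axis of a circular loop, B = μ₀IR² / [2(R²+z²)^(3/2)].
R² + z² = (0.0129)² + (0.00429)² = 0.0001848 m², and (R²+z²)^(3/2) = 2.51×10⁻⁶ m³.
B = (4π×10⁻⁷ × 3.41 × 0.0001664) / (2 × 2.51×10⁻⁶) = 1.42×10⁻⁴ T.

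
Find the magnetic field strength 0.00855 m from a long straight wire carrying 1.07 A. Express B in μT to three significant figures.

For an infinitely long straight wire, B = μ₀I/(2πd).
B = (4π×10⁻⁷ × 1.07) / (2π × 0.00855) = 2.50×10⁻⁵ T.

B ≈ 25.0 μT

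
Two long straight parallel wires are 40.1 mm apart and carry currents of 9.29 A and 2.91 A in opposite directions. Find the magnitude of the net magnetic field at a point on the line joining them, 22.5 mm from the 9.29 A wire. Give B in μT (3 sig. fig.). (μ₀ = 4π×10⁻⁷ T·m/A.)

B ≈ 116 μT

Each long wire gives B = μ₀I/(2πd). Distances are d₁ = 0.0225 m and d₂ = 0.0176 m.
B₁ = 8.26×10⁻⁵ T, B₂ = 3.31×10⁻⁵ T.
Between antiparallel currents both contributions point the same way, so they add. B = B₁ + B₂ = 8.26×10⁻⁵ + 3.31×10⁻⁵ = 1.16×10⁻⁴ T.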